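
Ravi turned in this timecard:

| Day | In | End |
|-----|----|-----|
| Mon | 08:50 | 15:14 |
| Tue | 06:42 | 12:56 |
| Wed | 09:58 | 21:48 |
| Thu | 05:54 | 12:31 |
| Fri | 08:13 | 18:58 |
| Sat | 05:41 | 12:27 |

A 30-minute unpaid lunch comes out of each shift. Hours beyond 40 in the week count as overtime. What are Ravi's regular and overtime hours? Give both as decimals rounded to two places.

Mon: 08:50–15:14 = 6 h 24 min; less 30 min break → 5 h 54 min
Tue: 06:42–12:56 = 6 h 14 min; less 30 min break → 5 h 44 min
Wed: 09:58–21:48 = 11 h 50 min; less 30 min break → 11 h 20 min
Thu: 05:54–12:31 = 6 h 37 min; less 30 min break → 6 h 7 min
Fri: 08:13–18:58 = 10 h 45 min; less 30 min break → 10 h 15 min
Sat: 05:41–12:27 = 6 h 46 min; less 30 min break → 6 h 16 min
Total worked: 45 h 36 min = 45.60 h.
Threshold 40 h → overtime 5 h 36 min, regular 40 h 0 min.

Regular 40.00 hours, overtime 5.60 hours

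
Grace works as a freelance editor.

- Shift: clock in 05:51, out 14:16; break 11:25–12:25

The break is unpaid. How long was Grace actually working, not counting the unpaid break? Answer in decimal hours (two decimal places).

Shift: 05:51–14:16 = 8 h 25 min; less 60 min break → 7 h 25 min

7.42 hours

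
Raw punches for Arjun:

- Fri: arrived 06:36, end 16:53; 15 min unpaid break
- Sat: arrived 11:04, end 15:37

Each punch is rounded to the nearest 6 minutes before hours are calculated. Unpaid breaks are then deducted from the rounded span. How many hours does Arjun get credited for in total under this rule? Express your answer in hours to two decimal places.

Fri: in 06:36→06:36, out 16:53→16:54; 10 h 18 min − 15 min = 10 h 3 min
Sat: in 11:04→11:06, out 15:37→15:36; 4 h 30 min
Total credited: 14 h 33 min.

14.55 hours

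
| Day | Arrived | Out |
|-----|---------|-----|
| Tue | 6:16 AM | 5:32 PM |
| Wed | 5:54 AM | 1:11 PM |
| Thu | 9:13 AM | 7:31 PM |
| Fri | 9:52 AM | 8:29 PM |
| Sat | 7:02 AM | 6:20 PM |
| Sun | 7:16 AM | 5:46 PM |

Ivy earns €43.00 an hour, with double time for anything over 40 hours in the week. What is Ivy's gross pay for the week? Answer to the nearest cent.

€3548.93

Tue: 6:16 AM–5:32 PM = 11 h 16 min
Wed: 5:54 AM–1:11 PM = 7 h 17 min
Thu: 9:13 AM–7:31 PM = 10 h 18 min
Fri: 9:52 AM–8:29 PM = 10 h 37 min
Sat: 7:02 AM–6:20 PM = 11 h 18 min
Sun: 7:16 AM–5:46 PM = 10 h 30 min
Total worked: 61 h 16 min = 3676 min.
Regular 40 h 0 min = 2400 min at €43.00/h; overtime 21 h 16 min = 1276 min at €86.00/h.
Pay = (2400 × €43.00 + 1276 × €86.00) ÷ 60 = €3548.93.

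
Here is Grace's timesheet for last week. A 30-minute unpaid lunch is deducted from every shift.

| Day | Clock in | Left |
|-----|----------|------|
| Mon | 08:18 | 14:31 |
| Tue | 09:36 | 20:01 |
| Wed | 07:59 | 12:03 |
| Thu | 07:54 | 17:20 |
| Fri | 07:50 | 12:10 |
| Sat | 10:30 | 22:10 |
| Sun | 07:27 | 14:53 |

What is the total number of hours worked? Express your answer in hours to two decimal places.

Mon: 08:18–14:31 = 6 h 13 min; less 30 min break → 5 h 43 min
Tue: 09:36–20:01 = 10 h 25 min; less 30 min break → 9 h 55 min
Wed: 07:59–12:03 = 4 h 4 min; less 30 min break → 3 h 34 min
Thu: 07:54–17:20 = 9 h 26 min; less 30 min break → 8 h 56 min
Fri: 07:50–12:10 = 4 h 20 min; less 30 min break → 3 h 50 min
Sat: 10:30–22:10 = 11 h 40 min; less 30 min break → 11 h 10 min
Sun: 07:27–14:53 = 7 h 26 min; less 30 min break → 6 h 56 min
Total: 5 h 43 min + 9 h 55 min + 3 h 34 min + 8 h 56 min + 3 h 50 min + 11 h 10 min + 6 h 56 min = 50 h 4 min.

50.07 hours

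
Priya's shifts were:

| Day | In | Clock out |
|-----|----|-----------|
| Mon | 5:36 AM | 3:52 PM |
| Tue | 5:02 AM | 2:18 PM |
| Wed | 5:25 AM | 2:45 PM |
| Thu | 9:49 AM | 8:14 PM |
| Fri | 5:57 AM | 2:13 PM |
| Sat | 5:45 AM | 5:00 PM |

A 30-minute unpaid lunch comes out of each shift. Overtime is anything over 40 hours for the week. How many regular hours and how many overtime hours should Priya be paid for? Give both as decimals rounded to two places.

Regular 40.00 hours, overtime 15.80 hours

Mon: 5:36 AM–3:52 PM = 10 h 16 min; less 30 min break → 9 h 46 min
Tue: 5:02 AM–2:18 PM = 9 h 16 min; less 30 min break → 8 h 46 min
Wed: 5:25 AM–2:45 PM = 9 h 20 min; less 30 min break → 8 h 50 min
Thu: 9:49 AM–8:14 PM = 10 h 25 min; less 30 min break → 9 h 55 min
Fri: 5:57 AM–2:13 PM = 8 h 16 min; less 30 min break → 7 h 46 min
Sat: 5:45 AM–5:00 PM = 11 h 15 min; less 30 min break → 10 h 45 min
Total worked: 55 h 48 min = 55.80 h.
Threshold 40 h → overtime 15 h 48 min, regular 40 h 0 min.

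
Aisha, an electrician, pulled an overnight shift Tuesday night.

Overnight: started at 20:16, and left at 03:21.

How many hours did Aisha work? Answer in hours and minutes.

Overnight: 20:16 → midnight = 3 h 44 min; midnight → 03:21 = 3 h 21 min; span 7 h 5 min

7 h 5 min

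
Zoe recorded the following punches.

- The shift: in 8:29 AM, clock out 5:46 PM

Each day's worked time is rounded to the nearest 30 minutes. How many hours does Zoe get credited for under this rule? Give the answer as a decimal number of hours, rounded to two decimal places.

The shift: 8:29 AM–5:46 PM = 9 h 17 min → rounds to 9 h 30 min

9.50 hours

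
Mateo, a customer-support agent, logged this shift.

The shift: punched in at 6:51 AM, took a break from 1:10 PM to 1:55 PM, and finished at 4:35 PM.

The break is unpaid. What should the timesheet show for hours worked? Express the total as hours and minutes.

8 h 59 min

The shift: 6:51 AM–4:35 PM = 9 h 44 min; less 45 min break → 8 h 59 min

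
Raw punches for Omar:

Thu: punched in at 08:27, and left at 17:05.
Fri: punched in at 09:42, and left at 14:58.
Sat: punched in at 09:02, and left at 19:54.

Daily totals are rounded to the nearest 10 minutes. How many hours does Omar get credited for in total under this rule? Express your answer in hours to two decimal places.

24.83 hours

Thu: 08:27–17:05 = 8 h 38 min → rounds to 8 h 40 min
Fri: 09:42–14:58 = 5 h 16 min → rounds to 5 h 20 min
Sat: 09:02–19:54 = 10 h 52 min → rounds to 10 h 50 min
Total credited: 24 h 50 min.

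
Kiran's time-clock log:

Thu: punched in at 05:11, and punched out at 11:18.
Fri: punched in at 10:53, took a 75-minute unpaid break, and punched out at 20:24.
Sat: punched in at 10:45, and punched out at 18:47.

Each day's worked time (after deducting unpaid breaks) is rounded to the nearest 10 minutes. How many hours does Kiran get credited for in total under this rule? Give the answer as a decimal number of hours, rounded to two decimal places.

Thu: 05:11–11:18 = 6 h 7 min → rounds to 6 h 10 min
Fri: 10:53–20:24 = 9 h 31 min − 75 min = 8 h 16 min → rounds to 8 h 20 min
Sat: 10:45–18:47 = 8 h 2 min → rounds to 8 h 0 min
Total credited: 22 h 30 min.

22.50 hours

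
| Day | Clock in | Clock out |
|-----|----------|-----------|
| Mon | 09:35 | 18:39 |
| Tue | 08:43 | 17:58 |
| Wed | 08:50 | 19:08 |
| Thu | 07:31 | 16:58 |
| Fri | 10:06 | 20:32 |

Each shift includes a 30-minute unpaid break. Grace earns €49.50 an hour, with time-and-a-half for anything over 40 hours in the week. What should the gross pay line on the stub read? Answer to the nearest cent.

Mon: 09:35–18:39 = 9 h 4 min; less 30 min break → 8 h 34 min
Tue: 08:43–17:58 = 9 h 15 min; less 30 min break → 8 h 45 min
Wed: 08:50–19:08 = 10 h 18 min; less 30 min break → 9 h 48 min
Thu: 07:31–16:58 = 9 h 27 min; less 30 min break → 8 h 57 min
Fri: 10:06–20:32 = 10 h 26 min; less 30 min break → 9 h 56 min
Total worked: 46 h 0 min = 2760 min.
Regular 40 h 0 min = 2400 min at €49.50/h; overtime 6 h 0 min = 360 min at €74.25/h.
Pay = (2400 × €49.50 + 360 × €74.25) ÷ 60 = €2425.50.

€2425.50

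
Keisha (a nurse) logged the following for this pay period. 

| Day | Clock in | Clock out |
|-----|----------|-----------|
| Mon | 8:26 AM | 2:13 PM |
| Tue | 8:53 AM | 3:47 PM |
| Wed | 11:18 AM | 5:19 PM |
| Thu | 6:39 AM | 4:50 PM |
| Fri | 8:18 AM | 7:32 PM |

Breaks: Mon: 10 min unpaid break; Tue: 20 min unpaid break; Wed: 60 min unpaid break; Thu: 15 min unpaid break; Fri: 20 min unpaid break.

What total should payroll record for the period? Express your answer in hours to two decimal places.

38.03 hours

Mon: 8:26 AM–2:13 PM = 5 h 47 min; less 10 min break → 5 h 37 min
Tue: 8:53 AM–3:47 PM = 6 h 54 min; less 20 min break → 6 h 34 min
Wed: 11:18 AM–5:19 PM = 6 h 1 min; less 60 min break → 5 h 1 min
Thu: 6:39 AM–4:50 PM = 10 h 11 min; less 15 min break → 9 h 56 min
Fri: 8:18 AM–7:32 PM = 11 h 14 min; less 20 min break → 10 h 54 min
Total: 5 h 37 min + 6 h 34 min + 5 h 1 min + 9 h 56 min + 10 h 54 min = 38 h 2 min.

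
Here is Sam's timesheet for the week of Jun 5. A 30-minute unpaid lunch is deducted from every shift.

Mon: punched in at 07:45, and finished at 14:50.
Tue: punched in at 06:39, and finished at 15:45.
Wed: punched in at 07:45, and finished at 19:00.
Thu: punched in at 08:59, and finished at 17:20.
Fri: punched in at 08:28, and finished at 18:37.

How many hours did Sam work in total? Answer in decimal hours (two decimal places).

Mon: 07:45–14:50 = 7 h 5 min; less 30 min break → 6 h 35 min
Tue: 06:39–15:45 = 9 h 6 min; less 30 min break → 8 h 36 min
Wed: 07:45–19:00 = 11 h 15 min; less 30 min break → 10 h 45 min
Thu: 08:59–17:20 = 8 h 21 min; less 30 min break → 7 h 51 min
Fri: 08:28–18:37 = 10 h 9 min; less 30 min break → 9 h 39 min
Total: 6 h 35 min + 8 h 36 min + 10 h 45 min + 7 h 51 min + 9 h 39 min = 43 h 26 min.

43.43 hours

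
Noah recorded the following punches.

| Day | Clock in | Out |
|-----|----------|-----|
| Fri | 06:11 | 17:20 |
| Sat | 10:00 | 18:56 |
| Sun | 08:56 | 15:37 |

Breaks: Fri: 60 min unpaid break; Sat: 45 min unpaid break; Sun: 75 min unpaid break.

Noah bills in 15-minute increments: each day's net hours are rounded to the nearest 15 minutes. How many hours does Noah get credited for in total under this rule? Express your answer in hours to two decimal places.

24.00 hours

Fri: 06:11–17:20 = 11 h 9 min − 60 min = 10 h 9 min → rounds to 10 h 15 min
Sat: 10:00–18:56 = 8 h 56 min − 45 min = 8 h 11 min → rounds to 8 h 15 min
Sun: 08:56–15:37 = 6 h 41 min − 75 min = 5 h 26 min → rounds to 5 h 30 min
Total credited: 24 h 0 min.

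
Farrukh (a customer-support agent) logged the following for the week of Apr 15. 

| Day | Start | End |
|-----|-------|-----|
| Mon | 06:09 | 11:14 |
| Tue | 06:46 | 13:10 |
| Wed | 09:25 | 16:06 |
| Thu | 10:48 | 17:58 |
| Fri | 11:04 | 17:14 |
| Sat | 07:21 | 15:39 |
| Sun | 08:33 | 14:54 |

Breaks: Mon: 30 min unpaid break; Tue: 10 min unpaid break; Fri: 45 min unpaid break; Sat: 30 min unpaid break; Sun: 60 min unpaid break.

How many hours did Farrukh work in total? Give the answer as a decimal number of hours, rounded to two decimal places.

Mon: 06:09–11:14 = 5 h 5 min; less 30 min break → 4 h 35 min
Tue: 06:46–13:10 = 6 h 24 min; less 10 min break → 6 h 14 min
Wed: 09:25–16:06 = 6 h 41 min
Thu: 10:48–17:58 = 7 h 10 min
Fri: 11:04–17:14 = 6 h 10 min; less 45 min break → 5 h 25 min
Sat: 07:21–15:39 = 8 h 18 min; less 30 min break → 7 h 48 min
Sun: 08:33–14:54 = 6 h 21 min; less 60 min break → 5 h 21 min
Total: 4 h 35 min + 6 h 14 min + 6 h 41 min + 7 h 10 min + 5 h 25 min + 7 h 48 min + 5 h 21 min = 43 h 14 min.

43.23 hours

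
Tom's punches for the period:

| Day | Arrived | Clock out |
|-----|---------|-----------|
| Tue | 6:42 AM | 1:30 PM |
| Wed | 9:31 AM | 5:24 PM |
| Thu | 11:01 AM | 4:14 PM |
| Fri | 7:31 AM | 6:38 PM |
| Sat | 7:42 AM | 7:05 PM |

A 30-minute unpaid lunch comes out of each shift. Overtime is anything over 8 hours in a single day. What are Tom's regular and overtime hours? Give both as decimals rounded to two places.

Tue: 6:42 AM–1:30 PM = 6 h 48 min; less 30 min break → 6 h 18 min
Wed: 9:31 AM–5:24 PM = 7 h 53 min; less 30 min break → 7 h 23 min
Thu: 11:01 AM–4:14 PM = 5 h 13 min; less 30 min break → 4 h 43 min
Fri: 7:31 AM–6:38 PM = 11 h 7 min; less 30 min break → 10 h 37 min
Sat: 7:42 AM–7:05 PM = 11 h 23 min; less 30 min break → 10 h 53 min
Tue reg 6 h 18 min / OT 0 h 0 min; Wed reg 7 h 23 min / OT 0 h 0 min; Thu reg 4 h 43 min / OT 0 h 0 min; Fri reg 8 h 0 min / OT 2 h 37 min; Sat reg 8 h 0 min / OT 2 h 53 min.
Totals: regular 34 h 24 min, overtime 5 h 30 min.

Regular 34.40 hours, overtime 5.50 hours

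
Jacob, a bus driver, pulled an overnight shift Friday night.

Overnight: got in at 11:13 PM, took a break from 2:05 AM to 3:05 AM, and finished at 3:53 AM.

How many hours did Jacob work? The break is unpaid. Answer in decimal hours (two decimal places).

Overnight: 11:13 PM → midnight = 0 h 47 min; midnight → 3:53 AM = 3 h 53 min; span 4 h 40 min; less 60 min break → 3 h 40 min

3.67 hours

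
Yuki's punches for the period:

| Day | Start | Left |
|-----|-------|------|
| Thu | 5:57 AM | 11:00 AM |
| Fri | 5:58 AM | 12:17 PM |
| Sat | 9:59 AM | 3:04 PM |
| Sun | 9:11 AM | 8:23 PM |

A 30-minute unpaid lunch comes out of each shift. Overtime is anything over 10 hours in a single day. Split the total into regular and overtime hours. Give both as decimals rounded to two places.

Thu: 5:57 AM–11:00 AM = 5 h 3 min; less 30 min break → 4 h 33 min
Fri: 5:58 AM–12:17 PM = 6 h 19 min; less 30 min break → 5 h 49 min
Sat: 9:59 AM–3:04 PM = 5 h 5 min; less 30 min break → 4 h 35 min
Sun: 9:11 AM–8:23 PM = 11 h 12 min; less 30 min break → 10 h 42 min
Thu reg 4 h 33 min / OT 0 h 0 min; Fri reg 5 h 49 min / OT 0 h 0 min; Sat reg 4 h 35 min / OT 0 h 0 min; Sun reg 10 h 0 min / OT 0 h 42 min.
Totals: regular 24 h 57 min, overtime 0 h 42 min.

Regular 24.95 hours, overtime 0.70 hours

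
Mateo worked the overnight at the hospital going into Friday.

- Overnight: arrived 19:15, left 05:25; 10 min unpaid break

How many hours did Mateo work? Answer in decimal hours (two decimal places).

Overnight: 19:15 → midnight = 4 h 45 min; midnight → 05:25 = 5 h 25 min; span 10 h 10 min; less 10 min break → 10 h 0 min

10.00 hours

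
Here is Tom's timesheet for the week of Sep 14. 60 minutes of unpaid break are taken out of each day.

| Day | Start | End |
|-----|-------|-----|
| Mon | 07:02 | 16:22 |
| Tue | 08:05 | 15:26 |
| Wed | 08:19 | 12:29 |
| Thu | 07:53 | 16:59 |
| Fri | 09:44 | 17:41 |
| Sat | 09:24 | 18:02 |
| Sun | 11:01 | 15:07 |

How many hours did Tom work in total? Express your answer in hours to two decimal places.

Mon: 07:02–16:22 = 9 h 20 min; less 60 min break → 8 h 20 min
Tue: 08:05–15:26 = 7 h 21 min; less 60 min break → 6 h 21 min
Wed: 08:19–12:29 = 4 h 10 min; less 60 min break → 3 h 10 min
Thu: 07:53–16:59 = 9 h 6 min; less 60 min break → 8 h 6 min
Fri: 09:44–17:41 = 7 h 57 min; less 60 min break → 6 h 57 min
Sat: 09:24–18:02 = 8 h 38 min; less 60 min break → 7 h 38 min
Sun: 11:01–15:07 = 4 h 6 min; less 60 min break → 3 h 6 min
Total: 8 h 20 min + 6 h 21 min + 3 h 10 min + 8 h 6 min + 6 h 57 min + 7 h 38 min + 3 h 6 min = 43 h 38 min.

43.63 hours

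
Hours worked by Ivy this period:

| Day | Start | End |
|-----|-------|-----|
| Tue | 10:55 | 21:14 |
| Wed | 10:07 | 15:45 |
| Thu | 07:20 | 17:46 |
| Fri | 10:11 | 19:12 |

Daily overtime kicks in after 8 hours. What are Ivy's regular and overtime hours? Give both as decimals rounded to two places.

Regular 29.63 hours, overtime 5.77 hours

Tue: 10:55–21:14 = 10 h 19 min
Wed: 10:07–15:45 = 5 h 38 min
Thu: 07:20–17:46 = 10 h 26 min
Fri: 10:11–19:12 = 9 h 1 min
Tue reg 8 h 0 min / OT 2 h 19 min; Wed reg 5 h 38 min / OT 0 h 0 min; Thu reg 8 h 0 min / OT 2 h 26 min; Fri reg 8 h 0 min / OT 1 h 1 min.
Totals: regular 29 h 38 min, overtime 5 h 46 min.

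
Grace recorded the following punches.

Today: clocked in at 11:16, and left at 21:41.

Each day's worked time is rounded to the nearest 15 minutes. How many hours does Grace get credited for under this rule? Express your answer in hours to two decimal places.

10.50 hours

Today: 11:16–21:41 = 10 h 25 min → rounds to 10 h 30 min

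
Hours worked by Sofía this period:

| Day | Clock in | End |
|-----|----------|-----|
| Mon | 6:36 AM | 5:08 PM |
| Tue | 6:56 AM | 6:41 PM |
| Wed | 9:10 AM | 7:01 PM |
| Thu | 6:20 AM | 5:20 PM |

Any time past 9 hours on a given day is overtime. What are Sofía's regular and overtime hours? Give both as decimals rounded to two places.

Regular 36.00 hours, overtime 7.13 hours

Mon: 6:36 AM–5:08 PM = 10 h 32 min
Tue: 6:56 AM–6:41 PM = 11 h 45 min
Wed: 9:10 AM–7:01 PM = 9 h 51 min
Thu: 6:20 AM–5:20 PM = 11 h 0 min
Mon reg 9 h 0 min / OT 1 h 32 min; Tue reg 9 h 0 min / OT 2 h 45 min; Wed reg 9 h 0 min / OT 0 h 51 min; Thu reg 9 h 0 min / OT 2 h 0 min.
Totals: regular 36 h 0 min, overtime 7 h 8 min.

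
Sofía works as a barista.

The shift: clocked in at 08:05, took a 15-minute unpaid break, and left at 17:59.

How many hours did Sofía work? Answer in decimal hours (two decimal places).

The shift: 08:05–17:59 = 9 h 54 min; less 15 min break → 9 h 39 min

9.65 hours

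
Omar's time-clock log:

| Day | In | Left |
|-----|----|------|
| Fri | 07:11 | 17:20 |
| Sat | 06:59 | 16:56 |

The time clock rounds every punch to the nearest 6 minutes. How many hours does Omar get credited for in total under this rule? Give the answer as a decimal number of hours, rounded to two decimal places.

Fri: in 07:11→07:12, out 17:20→17:18; 10 h 6 min
Sat: in 06:59→07:00, out 16:56→16:54; 9 h 54 min
Total credited: 20 h 0 min.

20.00 hours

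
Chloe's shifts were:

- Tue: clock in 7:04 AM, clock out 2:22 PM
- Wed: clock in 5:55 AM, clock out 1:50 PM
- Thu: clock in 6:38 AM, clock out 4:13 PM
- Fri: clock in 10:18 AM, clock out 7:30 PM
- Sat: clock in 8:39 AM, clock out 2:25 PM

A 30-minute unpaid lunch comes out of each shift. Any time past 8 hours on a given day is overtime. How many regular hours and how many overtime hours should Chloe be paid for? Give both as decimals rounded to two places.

Regular 35.48 hours, overtime 1.78 hours

Tue: 7:04 AM–2:22 PM = 7 h 18 min; less 30 min break → 6 h 48 min
Wed: 5:55 AM–1:50 PM = 7 h 55 min; less 30 min break → 7 h 25 min
Thu: 6:38 AM–4:13 PM = 9 h 35 min; less 30 min break → 9 h 5 min
Fri: 10:18 AM–7:30 PM = 9 h 12 min; less 30 min break → 8 h 42 min
Sat: 8:39 AM–2:25 PM = 5 h 46 min; less 30 min break → 5 h 16 min
Tue reg 6 h 48 min / OT 0 h 0 min; Wed reg 7 h 25 min / OT 0 h 0 min; Thu reg 8 h 0 min / OT 1 h 5 min; Fri reg 8 h 0 min / OT 0 h 42 min; Sat reg 5 h 16 min / OT 0 h 0 min.
Totals: regular 35 h 29 min, overtime 1 h 47 min.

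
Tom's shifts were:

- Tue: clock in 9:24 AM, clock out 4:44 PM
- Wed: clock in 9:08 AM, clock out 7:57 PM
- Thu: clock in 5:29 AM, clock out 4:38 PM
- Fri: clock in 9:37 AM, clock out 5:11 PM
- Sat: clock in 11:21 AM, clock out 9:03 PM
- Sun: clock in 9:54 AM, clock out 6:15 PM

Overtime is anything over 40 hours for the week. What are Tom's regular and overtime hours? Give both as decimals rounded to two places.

Regular 40.00 hours, overtime 14.92 hours

Tue: 9:24 AM–4:44 PM = 7 h 20 min
Wed: 9:08 AM–7:57 PM = 10 h 49 min
Thu: 5:29 AM–4:38 PM = 11 h 9 min
Fri: 9:37 AM–5:11 PM = 7 h 34 min
Sat: 11:21 AM–9:03 PM = 9 h 42 min
Sun: 9:54 AM–6:15 PM = 8 h 21 min
Total worked: 54 h 55 min = 54.92 h.
Threshold 40 h → overtime 14 h 55 min, regular 40 h 0 min.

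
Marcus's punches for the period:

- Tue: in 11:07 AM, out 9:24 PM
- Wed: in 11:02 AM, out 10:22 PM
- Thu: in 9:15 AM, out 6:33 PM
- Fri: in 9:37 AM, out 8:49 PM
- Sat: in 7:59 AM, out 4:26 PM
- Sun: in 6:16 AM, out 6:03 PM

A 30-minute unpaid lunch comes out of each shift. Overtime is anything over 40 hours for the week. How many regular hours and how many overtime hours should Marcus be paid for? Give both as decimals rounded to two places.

Regular 40.00 hours, overtime 19.35 hours

Tue: 11:07 AM–9:24 PM = 10 h 17 min; less 30 min break → 9 h 47 min
Wed: 11:02 AM–10:22 PM = 11 h 20 min; less 30 min break → 10 h 50 min
Thu: 9:15 AM–6:33 PM = 9 h 18 min; less 30 min break → 8 h 48 min
Fri: 9:37 AM–8:49 PM = 11 h 12 min; less 30 min break → 10 h 42 min
Sat: 7:59 AM–4:26 PM = 8 h 27 min; less 30 min break → 7 h 57 min
Sun: 6:16 AM–6:03 PM = 11 h 47 min; less 30 min break → 11 h 17 min
Total worked: 59 h 21 min = 59.35 h.
Threshold 40 h → overtime 19 h 21 min, regular 40 h 0 min.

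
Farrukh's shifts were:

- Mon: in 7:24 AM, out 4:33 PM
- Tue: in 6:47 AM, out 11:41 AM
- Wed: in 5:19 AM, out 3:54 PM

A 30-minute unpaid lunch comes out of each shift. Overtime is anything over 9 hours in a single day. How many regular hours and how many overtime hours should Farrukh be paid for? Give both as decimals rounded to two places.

Mon: 7:24 AM–4:33 PM = 9 h 9 min; less 30 min break → 8 h 39 min
Tue: 6:47 AM–11:41 AM = 4 h 54 min; less 30 min break → 4 h 24 min
Wed: 5:19 AM–3:54 PM = 10 h 35 min; less 30 min break → 10 h 5 min
Mon reg 8 h 39 min / OT 0 h 0 min; Tue reg 4 h 24 min / OT 0 h 0 min; Wed reg 9 h 0 min / OT 1 h 5 min.
Totals: regular 22 h 3 min, overtime 1 h 5 min.

Regular 22.05 hours, overtime 1.08 hours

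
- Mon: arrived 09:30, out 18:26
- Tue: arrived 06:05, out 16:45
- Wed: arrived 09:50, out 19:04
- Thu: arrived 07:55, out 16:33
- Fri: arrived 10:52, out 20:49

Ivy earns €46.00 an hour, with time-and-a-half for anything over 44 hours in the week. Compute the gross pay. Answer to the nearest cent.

€2259.75

Mon: 09:30–18:26 = 8 h 56 min
Tue: 06:05–16:45 = 10 h 40 min
Wed: 09:50–19:04 = 9 h 14 min
Thu: 07:55–16:33 = 8 h 38 min
Fri: 10:52–20:49 = 9 h 57 min
Total worked: 47 h 25 min = 2845 min.
Regular 44 h 0 min = 2640 min at €46.00/h; overtime 3 h 25 min = 205 min at €69.00/h.
Pay = (2640 × €46.00 + 205 × €69.00) ÷ 60 = €2259.75.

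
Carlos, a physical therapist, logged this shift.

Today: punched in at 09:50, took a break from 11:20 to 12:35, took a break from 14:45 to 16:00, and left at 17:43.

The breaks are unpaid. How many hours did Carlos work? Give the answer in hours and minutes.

5 h 23 min

Today: 09:50–17:43 = 7 h 53 min; less 150 min break → 5 h 23 min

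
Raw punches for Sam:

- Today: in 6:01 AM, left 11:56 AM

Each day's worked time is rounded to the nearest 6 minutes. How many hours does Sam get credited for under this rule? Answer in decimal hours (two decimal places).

5.90 hours

Today: 6:01 AM–11:56 AM = 5 h 55 min → rounds to 5 h 54 min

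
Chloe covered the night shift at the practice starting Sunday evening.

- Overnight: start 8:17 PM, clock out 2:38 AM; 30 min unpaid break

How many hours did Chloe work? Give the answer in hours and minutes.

Overnight: 8:17 PM → midnight = 3 h 43 min; midnight → 2:38 AM = 2 h 38 min; span 6 h 21 min; less 30 min break → 5 h 51 min

5 h 51 min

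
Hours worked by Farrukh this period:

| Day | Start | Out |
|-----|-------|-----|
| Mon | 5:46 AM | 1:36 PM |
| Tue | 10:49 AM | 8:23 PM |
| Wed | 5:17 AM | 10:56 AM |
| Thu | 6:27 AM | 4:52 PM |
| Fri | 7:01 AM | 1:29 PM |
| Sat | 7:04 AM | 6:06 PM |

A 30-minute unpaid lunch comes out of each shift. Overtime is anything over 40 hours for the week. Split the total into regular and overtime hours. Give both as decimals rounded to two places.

Regular 40.00 hours, overtime 7.97 hours

Mon: 5:46 AM–1:36 PM = 7 h 50 min; less 30 min break → 7 h 20 min
Tue: 10:49 AM–8:23 PM = 9 h 34 min; less 30 min break → 9 h 4 min
Wed: 5:17 AM–10:56 AM = 5 h 39 min; less 30 min break → 5 h 9 min
Thu: 6:27 AM–4:52 PM = 10 h 25 min; less 30 min break → 9 h 55 min
Fri: 7:01 AM–1:29 PM = 6 h 28 min; less 30 min break → 5 h 58 min
Sat: 7:04 AM–6:06 PM = 11 h 2 min; less 30 min break → 10 h 32 min
Total worked: 47 h 58 min = 47.97 h.
Threshold 40 h → overtime 7 h 58 min, regular 40 h 0 min.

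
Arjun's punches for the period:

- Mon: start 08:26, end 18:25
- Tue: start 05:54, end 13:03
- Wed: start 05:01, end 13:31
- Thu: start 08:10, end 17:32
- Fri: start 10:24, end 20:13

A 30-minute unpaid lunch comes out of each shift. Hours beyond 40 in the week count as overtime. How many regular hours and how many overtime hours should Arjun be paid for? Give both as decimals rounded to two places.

Regular 40.00 hours, overtime 2.32 hours

Mon: 08:26–18:25 = 9 h 59 min; less 30 min break → 9 h 29 min
Tue: 05:54–13:03 = 7 h 9 min; less 30 min break → 6 h 39 min
Wed: 05:01–13:31 = 8 h 30 min; less 30 min break → 8 h 0 min
Thu: 08:10–17:32 = 9 h 22 min; less 30 min break → 8 h 52 min
Fri: 10:24–20:13 = 9 h 49 min; less 30 min break → 9 h 19 min
Total worked: 42 h 19 min = 42.32 h.
Threshold 40 h → overtime 2 h 19 min, regular 40 h 0 min.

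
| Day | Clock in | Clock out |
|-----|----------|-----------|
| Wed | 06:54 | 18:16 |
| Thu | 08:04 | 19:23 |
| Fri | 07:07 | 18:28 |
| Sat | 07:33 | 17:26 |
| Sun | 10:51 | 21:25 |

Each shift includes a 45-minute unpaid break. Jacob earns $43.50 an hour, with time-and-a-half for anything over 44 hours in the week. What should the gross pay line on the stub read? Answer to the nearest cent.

$2353.35

Wed: 06:54–18:16 = 11 h 22 min; less 45 min break → 10 h 37 min
Thu: 08:04–19:23 = 11 h 19 min; less 45 min break → 10 h 34 min
Fri: 07:07–18:28 = 11 h 21 min; less 45 min break → 10 h 36 min
Sat: 07:33–17:26 = 9 h 53 min; less 45 min break → 9 h 8 min
Sun: 10:51–21:25 = 10 h 34 min; less 45 min break → 9 h 49 min
Total worked: 50 h 44 min = 3044 min.
Regular 44 h 0 min = 2640 min at $43.50/h; overtime 6 h 44 min = 404 min at $65.25/h.
Pay = (2640 × $43.50 + 404 × $65.25) ÷ 60 = $2353.35.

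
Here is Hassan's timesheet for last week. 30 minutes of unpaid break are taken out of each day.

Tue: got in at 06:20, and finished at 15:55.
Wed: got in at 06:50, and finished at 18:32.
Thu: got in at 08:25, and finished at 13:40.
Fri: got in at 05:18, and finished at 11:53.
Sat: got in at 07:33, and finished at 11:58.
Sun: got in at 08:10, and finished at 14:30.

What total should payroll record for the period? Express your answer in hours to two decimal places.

Tue: 06:20–15:55 = 9 h 35 min; less 30 min break → 9 h 5 min
Wed: 06:50–18:32 = 11 h 42 min; less 30 min break → 11 h 12 min
Thu: 08:25–13:40 = 5 h 15 min; less 30 min break → 4 h 45 min
Fri: 05:18–11:53 = 6 h 35 min; less 30 min break → 6 h 5 min
Sat: 07:33–11:58 = 4 h 25 min; less 30 min break → 3 h 55 min
Sun: 08:10–14:30 = 6 h 20 min; less 30 min break → 5 h 50 min
Total: 9 h 5 min + 11 h 12 min + 4 h 45 min + 6 h 5 min + 3 h 55 min + 5 h 50 min = 40 h 52 min.

40.87 hours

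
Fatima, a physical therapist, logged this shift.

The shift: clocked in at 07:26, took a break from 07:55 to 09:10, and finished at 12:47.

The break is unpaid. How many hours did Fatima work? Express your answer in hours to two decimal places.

4.10 hours

The shift: 07:26–12:47 = 5 h 21 min; less 75 min break → 4 h 6 min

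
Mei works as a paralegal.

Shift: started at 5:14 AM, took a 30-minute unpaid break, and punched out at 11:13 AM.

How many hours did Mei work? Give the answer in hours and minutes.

5 h 29 min

Shift: 5:14 AM–11:13 AM = 5 h 59 min; less 30 min break → 5 h 29 min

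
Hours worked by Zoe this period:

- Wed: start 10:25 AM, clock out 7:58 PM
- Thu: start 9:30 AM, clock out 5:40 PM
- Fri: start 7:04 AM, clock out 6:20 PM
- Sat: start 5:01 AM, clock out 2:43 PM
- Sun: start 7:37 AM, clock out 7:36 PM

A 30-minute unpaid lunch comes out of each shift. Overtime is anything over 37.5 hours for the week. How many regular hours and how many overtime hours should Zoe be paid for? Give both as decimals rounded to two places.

Regular 37.50 hours, overtime 10.67 hours

Wed: 10:25 AM–7:58 PM = 9 h 33 min; less 30 min break → 9 h 3 min
Thu: 9:30 AM–5:40 PM = 8 h 10 min; less 30 min break → 7 h 40 min
Fri: 7:04 AM–6:20 PM = 11 h 16 min; less 30 min break → 10 h 46 min
Sat: 5:01 AM–2:43 PM = 9 h 42 min; less 30 min break → 9 h 12 min
Sun: 7:37 AM–7:36 PM = 11 h 59 min; less 30 min break → 11 h 29 min
Total worked: 48 h 10 min = 48.17 h.
Threshold 37.5 h → overtime 10 h 40 min, regular 37 h 30 min.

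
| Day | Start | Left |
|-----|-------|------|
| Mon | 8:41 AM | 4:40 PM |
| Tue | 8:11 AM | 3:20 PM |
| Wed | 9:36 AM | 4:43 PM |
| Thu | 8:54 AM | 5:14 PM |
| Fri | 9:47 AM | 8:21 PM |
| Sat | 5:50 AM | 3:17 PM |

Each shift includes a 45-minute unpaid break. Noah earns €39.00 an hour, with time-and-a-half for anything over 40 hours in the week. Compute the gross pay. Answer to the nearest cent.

€1916.85

Mon: 8:41 AM–4:40 PM = 7 h 59 min; less 45 min break → 7 h 14 min
Tue: 8:11 AM–3:20 PM = 7 h 9 min; less 45 min break → 6 h 24 min
Wed: 9:36 AM–4:43 PM = 7 h 7 min; less 45 min break → 6 h 22 min
Thu: 8:54 AM–5:14 PM = 8 h 20 min; less 45 min break → 7 h 35 min
Fri: 9:47 AM–8:21 PM = 10 h 34 min; less 45 min break → 9 h 49 min
Sat: 5:50 AM–3:17 PM = 9 h 27 min; less 45 min break → 8 h 42 min
Total worked: 46 h 6 min = 2766 min.
Regular 40 h 0 min = 2400 min at €39.00/h; overtime 6 h 6 min = 366 min at €58.50/h.
Pay = (2400 × €39.00 + 366 × €58.50) ÷ 60 = €1916.85.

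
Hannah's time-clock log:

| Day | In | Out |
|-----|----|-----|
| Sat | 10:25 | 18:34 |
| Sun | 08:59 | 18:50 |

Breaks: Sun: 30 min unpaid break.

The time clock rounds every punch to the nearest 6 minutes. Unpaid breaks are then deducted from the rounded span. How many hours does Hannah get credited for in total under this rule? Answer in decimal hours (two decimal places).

17.50 hours

Sat: in 10:25→10:24, out 18:34→18:36; 8 h 12 min
Sun: in 08:59→09:00, out 18:50→18:48; 9 h 48 min − 30 min = 9 h 18 min
Total credited: 17 h 30 min.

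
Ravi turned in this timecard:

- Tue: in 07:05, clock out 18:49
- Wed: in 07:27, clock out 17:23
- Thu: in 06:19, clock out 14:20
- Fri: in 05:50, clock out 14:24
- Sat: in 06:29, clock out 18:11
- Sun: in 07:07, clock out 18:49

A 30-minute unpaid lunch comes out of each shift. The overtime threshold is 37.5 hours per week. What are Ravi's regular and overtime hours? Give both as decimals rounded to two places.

Tue: 07:05–18:49 = 11 h 44 min; less 30 min break → 11 h 14 min
Wed: 07:27–17:23 = 9 h 56 min; less 30 min break → 9 h 26 min
Thu: 06:19–14:20 = 8 h 1 min; less 30 min break → 7 h 31 min
Fri: 05:50–14:24 = 8 h 34 min; less 30 min break → 8 h 4 min
Sat: 06:29–18:11 = 11 h 42 min; less 30 min break → 11 h 12 min
Sun: 07:07–18:49 = 11 h 42 min; less 30 min break → 11 h 12 min
Total worked: 58 h 39 min = 58.65 h.
Threshold 37.5 h → overtime 21 h 9 min, regular 37 h 30 min.

Regular 37.50 hours, overtime 21.15 hours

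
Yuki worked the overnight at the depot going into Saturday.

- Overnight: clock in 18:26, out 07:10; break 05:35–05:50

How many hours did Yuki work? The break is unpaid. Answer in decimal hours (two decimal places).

12.48 hours

Overnight: 18:26 → midnight = 5 h 34 min; midnight → 07:10 = 7 h 10 min; span 12 h 44 min; less 15 min break → 12 h 29 min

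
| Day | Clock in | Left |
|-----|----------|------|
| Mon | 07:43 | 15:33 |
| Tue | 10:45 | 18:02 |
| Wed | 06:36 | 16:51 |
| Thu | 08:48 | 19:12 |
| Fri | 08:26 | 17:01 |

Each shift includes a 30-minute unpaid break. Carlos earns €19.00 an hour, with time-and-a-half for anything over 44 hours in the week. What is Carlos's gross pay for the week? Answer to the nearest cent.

€795.15

Mon: 07:43–15:33 = 7 h 50 min; less 30 min break → 7 h 20 min
Tue: 10:45–18:02 = 7 h 17 min; less 30 min break → 6 h 47 min
Wed: 06:36–16:51 = 10 h 15 min; less 30 min break → 9 h 45 min
Thu: 08:48–19:12 = 10 h 24 min; less 30 min break → 9 h 54 min
Fri: 08:26–17:01 = 8 h 35 min; less 30 min break → 8 h 5 min
Total worked: 41 h 51 min = 2511 min.
Regular 41 h 51 min = 2511 min at €19.00/h; overtime 0 h 0 min = 0 min at €28.50/h.
Pay = (2511 × €19.00 + 0 × €28.50) ÷ 60 = €795.15.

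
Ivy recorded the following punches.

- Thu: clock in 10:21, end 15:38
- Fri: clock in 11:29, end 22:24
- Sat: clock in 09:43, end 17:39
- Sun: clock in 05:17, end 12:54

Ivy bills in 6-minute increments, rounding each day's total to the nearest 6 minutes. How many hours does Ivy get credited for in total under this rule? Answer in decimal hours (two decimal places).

31.70 hours

Thu: 10:21–15:38 = 5 h 17 min → rounds to 5 h 18 min
Fri: 11:29–22:24 = 10 h 55 min → rounds to 10 h 54 min
Sat: 09:43–17:39 = 7 h 56 min → rounds to 7 h 54 min
Sun: 05:17–12:54 = 7 h 37 min → rounds to 7 h 36 min
Total credited: 31 h 42 min.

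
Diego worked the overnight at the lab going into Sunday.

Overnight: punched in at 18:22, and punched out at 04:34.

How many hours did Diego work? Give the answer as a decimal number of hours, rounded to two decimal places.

10.20 hours

Overnight: 18:22 → midnight = 5 h 38 min; midnight → 04:34 = 4 h 34 min; span 10 h 12 min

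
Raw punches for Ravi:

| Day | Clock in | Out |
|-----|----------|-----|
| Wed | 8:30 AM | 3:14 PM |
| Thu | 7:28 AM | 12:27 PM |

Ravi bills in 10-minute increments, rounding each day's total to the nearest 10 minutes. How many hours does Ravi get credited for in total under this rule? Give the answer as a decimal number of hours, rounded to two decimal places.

11.67 hours

Wed: 8:30 AM–3:14 PM = 6 h 44 min → rounds to 6 h 40 min
Thu: 7:28 AM–12:27 PM = 4 h 59 min → rounds to 5 h 0 min
Total credited: 11 h 40 min.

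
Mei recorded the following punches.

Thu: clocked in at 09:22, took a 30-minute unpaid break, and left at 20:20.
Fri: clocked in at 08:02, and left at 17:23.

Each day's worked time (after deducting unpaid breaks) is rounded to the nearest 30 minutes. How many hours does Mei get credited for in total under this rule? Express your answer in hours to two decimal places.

20.00 hours

Thu: 09:22–20:20 = 10 h 58 min − 30 min = 10 h 28 min → rounds to 10 h 30 min
Fri: 08:02–17:23 = 9 h 21 min → rounds to 9 h 30 min
Total credited: 20 h 0 min.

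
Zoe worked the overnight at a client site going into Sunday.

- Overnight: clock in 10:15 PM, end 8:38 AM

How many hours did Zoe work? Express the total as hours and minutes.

10 h 23 min

Overnight: 10:15 PM → midnight = 1 h 45 min; midnight → 8:38 AM = 8 h 38 min; span 10 h 23 min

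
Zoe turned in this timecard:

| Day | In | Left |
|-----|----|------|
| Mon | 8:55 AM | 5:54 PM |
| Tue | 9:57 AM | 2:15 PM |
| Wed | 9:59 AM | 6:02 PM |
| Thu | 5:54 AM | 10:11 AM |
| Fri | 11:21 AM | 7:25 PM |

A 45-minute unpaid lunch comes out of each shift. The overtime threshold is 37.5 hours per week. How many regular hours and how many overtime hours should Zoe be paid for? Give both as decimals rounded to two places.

Mon: 8:55 AM–5:54 PM = 8 h 59 min; less 45 min break → 8 h 14 min
Tue: 9:57 AM–2:15 PM = 4 h 18 min; less 45 min break → 3 h 33 min
Wed: 9:59 AM–6:02 PM = 8 h 3 min; less 45 min break → 7 h 18 min
Thu: 5:54 AM–10:11 AM = 4 h 17 min; less 45 min break → 3 h 32 min
Fri: 11:21 AM–7:25 PM = 8 h 4 min; less 45 min break → 7 h 19 min
Total worked: 29 h 56 min = 29.93 h.
Threshold 37.5 h → overtime 0 h 0 min, regular 29 h 56 min.

Regular 29.93 hours, overtime 0.00 hours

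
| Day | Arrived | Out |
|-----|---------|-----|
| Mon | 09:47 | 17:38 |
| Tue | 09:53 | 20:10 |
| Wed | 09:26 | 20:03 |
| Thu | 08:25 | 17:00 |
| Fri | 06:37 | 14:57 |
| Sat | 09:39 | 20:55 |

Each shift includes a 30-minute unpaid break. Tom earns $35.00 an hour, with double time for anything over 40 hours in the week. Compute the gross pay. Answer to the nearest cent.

Mon: 09:47–17:38 = 7 h 51 min; less 30 min break → 7 h 21 min
Tue: 09:53–20:10 = 10 h 17 min; less 30 min break → 9 h 47 min
Wed: 09:26–20:03 = 10 h 37 min; less 30 min break → 10 h 7 min
Thu: 08:25–17:00 = 8 h 35 min; less 30 min break → 8 h 5 min
Fri: 06:37–14:57 = 8 h 20 min; less 30 min break → 7 h 50 min
Sat: 09:39–20:55 = 11 h 16 min; less 30 min break → 10 h 46 min
Total worked: 53 h 56 min = 3236 min.
Regular 40 h 0 min = 2400 min at $35.00/h; overtime 13 h 56 min = 836 min at $70.00/h.
Pay = (2400 × $35.00 + 836 × $70.00) ÷ 60 = $2375.33.

$2375.33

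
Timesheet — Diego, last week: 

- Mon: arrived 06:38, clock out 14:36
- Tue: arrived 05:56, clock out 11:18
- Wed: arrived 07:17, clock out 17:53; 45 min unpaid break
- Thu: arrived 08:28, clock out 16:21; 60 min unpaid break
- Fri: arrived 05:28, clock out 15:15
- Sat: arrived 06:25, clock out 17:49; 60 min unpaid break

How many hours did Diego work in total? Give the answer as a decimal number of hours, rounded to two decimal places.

50.25 hours

Mon: 06:38–14:36 = 7 h 58 min
Tue: 05:56–11:18 = 5 h 22 min
Wed: 07:17–17:53 = 10 h 36 min; less 45 min break → 9 h 51 min
Thu: 08:28–16:21 = 7 h 53 min; less 60 min break → 6 h 53 min
Fri: 05:28–15:15 = 9 h 47 min
Sat: 06:25–17:49 = 11 h 24 min; less 60 min break → 10 h 24 min
Total: 7 h 58 min + 5 h 22 min + 9 h 51 min + 6 h 53 min + 9 h 47 min + 10 h 24 min = 50 h 15 min.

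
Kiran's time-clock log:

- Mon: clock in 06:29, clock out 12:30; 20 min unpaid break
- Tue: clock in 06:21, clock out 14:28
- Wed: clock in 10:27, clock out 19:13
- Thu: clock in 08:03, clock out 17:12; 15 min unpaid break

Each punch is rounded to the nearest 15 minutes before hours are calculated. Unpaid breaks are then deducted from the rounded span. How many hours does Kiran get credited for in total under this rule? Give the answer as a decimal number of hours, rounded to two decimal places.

31.67 hours

Mon: in 06:29→06:30, out 12:30→12:30; 6 h 0 min − 20 min = 5 h 40 min
Tue: in 06:21→06:15, out 14:28→14:30; 8 h 15 min
Wed: in 10:27→10:30, out 19:13→19:15; 8 h 45 min
Thu: in 08:03→08:00, out 17:12→17:15; 9 h 15 min − 15 min = 9 h 0 min
Total credited: 31 h 40 min.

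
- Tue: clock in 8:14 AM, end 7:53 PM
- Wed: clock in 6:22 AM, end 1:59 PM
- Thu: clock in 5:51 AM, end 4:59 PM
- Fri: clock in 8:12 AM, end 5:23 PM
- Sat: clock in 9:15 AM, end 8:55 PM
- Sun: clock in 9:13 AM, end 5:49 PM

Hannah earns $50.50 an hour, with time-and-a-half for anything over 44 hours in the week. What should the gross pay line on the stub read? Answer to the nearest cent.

$3422.64

Tue: 8:14 AM–7:53 PM = 11 h 39 min
Wed: 6:22 AM–1:59 PM = 7 h 37 min
Thu: 5:51 AM–4:59 PM = 11 h 8 min
Fri: 8:12 AM–5:23 PM = 9 h 11 min
Sat: 9:15 AM–8:55 PM = 11 h 40 min
Sun: 9:13 AM–5:49 PM = 8 h 36 min
Total worked: 59 h 51 min = 3591 min.
Regular 44 h 0 min = 2640 min at $50.50/h; overtime 15 h 51 min = 951 min at $75.75/h.
Pay = (2640 × $50.50 + 951 × $75.75) ÷ 60 = $3422.64.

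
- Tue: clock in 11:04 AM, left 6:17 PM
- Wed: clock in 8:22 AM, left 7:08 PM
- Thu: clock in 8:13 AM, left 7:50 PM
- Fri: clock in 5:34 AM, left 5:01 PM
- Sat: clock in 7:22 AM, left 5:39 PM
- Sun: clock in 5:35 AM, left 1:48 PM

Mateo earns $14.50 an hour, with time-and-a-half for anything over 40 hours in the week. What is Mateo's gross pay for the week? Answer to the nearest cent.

$1005.21

Tue: 11:04 AM–6:17 PM = 7 h 13 min
Wed: 8:22 AM–7:08 PM = 10 h 46 min
Thu: 8:13 AM–7:50 PM = 11 h 37 min
Fri: 5:34 AM–5:01 PM = 11 h 27 min
Sat: 7:22 AM–5:39 PM = 10 h 17 min
Sun: 5:35 AM–1:48 PM = 8 h 13 min
Total worked: 59 h 33 min = 3573 min.
Regular 40 h 0 min = 2400 min at $14.50/h; overtime 19 h 33 min = 1173 min at $21.75/h.
Pay = (2400 × $14.50 + 1173 × $21.75) ÷ 60 = $1005.21.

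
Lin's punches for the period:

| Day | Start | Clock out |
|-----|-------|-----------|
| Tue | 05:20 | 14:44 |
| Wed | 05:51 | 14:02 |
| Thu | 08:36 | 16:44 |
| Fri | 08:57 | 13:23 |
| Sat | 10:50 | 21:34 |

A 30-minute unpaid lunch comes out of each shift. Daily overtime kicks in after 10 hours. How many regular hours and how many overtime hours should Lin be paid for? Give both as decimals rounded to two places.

Tue: 05:20–14:44 = 9 h 24 min; less 30 min break → 8 h 54 min
Wed: 05:51–14:02 = 8 h 11 min; less 30 min break → 7 h 41 min
Thu: 08:36–16:44 = 8 h 8 min; less 30 min break → 7 h 38 min
Fri: 08:57–13:23 = 4 h 26 min; less 30 min break → 3 h 56 min
Sat: 10:50–21:34 = 10 h 44 min; less 30 min break → 10 h 14 min
Tue reg 8 h 54 min / OT 0 h 0 min; Wed reg 7 h 41 min / OT 0 h 0 min; Thu reg 7 h 38 min / OT 0 h 0 min; Fri reg 3 h 56 min / OT 0 h 0 min; Sat reg 10 h 0 min / OT 0 h 14 min.
Totals: regular 38 h 9 min, overtime 0 h 14 min.

Regular 38.15 hours, overtime 0.23 hours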